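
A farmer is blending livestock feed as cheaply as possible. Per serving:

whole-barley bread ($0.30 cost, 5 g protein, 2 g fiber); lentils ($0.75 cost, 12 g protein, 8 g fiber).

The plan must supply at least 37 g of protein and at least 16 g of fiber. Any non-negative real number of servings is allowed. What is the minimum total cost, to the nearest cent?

Two binding constraints pin down two serving amounts, so the optimal mix uses at most two foods. The candidates are each food alone (scaled to the tighter of protein/fiber) and each pair with both constraints tight.
whole-barley bread only: max(37/5, 16/2) = 8 servings → $2.40.
lentils only: max(37/12, 16/8) = 3.083 servings → $2.31.
whole-barley bread + lentils with both tight: 6.5 servings and 0.375 servings → $2.23.
Cheapest feasible corner: $2.23.

$2.23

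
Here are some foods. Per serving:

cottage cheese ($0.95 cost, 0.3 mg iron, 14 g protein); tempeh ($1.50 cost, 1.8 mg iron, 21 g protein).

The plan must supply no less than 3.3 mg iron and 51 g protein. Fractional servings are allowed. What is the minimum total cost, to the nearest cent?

$3.58

The cheapest plan sits at a corner of the feasible region — with two constraints it uses at most two foods.
cottage cheese only: max(3.3/0.3, 51/14) = 11 servings → $10.45.
tempeh only: max(3.3/1.8, 51/21) = 2.429 servings → $3.64.
cottage cheese + tempeh with both tight: 1.19 servings and 1.635 servings → $3.58.
The minimum over all feasible corners is $3.58.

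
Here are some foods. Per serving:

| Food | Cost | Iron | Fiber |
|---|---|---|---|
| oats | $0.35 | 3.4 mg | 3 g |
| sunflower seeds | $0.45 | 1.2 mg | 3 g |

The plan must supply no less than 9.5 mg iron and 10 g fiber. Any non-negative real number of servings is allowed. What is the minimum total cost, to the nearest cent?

$1.17

A basic optimal solution has at most two foods positive. Try each food alone and each pair with both targets met exactly.
oats only: max(9.5/3.4, 10/3) = 3.333 servings → $1.17.
sunflower seeds only: max(9.5/1.2, 10/3) = 7.917 servings → $3.56.
oats + sunflower seeds with both tight: 2.5 servings and 0.8333 servings → $1.25.
Cheapest feasible corner: $1.17.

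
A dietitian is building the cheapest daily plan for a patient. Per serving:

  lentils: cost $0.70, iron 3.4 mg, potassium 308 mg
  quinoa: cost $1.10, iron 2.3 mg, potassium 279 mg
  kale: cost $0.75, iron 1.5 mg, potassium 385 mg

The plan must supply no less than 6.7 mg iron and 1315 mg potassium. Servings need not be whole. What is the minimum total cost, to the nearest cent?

$2.63

A basic optimal solution has at most two foods positive. Try each food alone and each pair with both targets met exactly.
lentils only: max(6.7/3.4, 1315/308) = 4.269 servings → $2.99.
quinoa only: max(6.7/2.3, 1315/279) = 4.713 servings → $5.18.
kale only: max(6.7/1.5, 1315/385) = 4.467 servings → $3.35.
lentils + quinoa: the both-tight solution has a negative serving — not a feasible corner.
lentils + kale with both tight: 0.7166 servings and 2.842 servings → $2.63.
quinoa + kale with both tight: 1.3 servings and 2.474 servings → $3.29.
The minimum over all feasible corners is $2.63.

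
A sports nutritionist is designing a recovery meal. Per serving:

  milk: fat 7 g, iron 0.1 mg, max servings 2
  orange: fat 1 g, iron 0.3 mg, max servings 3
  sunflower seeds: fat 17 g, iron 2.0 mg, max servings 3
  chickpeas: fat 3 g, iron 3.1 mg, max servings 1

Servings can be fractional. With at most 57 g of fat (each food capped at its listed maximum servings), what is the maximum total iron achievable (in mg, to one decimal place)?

Iron per g fat: chickpeas 1.033, orange 0.3, sunflower seeds 0.1176, milk 0.01429.
Take 1 serving of chickpeas: uses 3 g fat, +3.1 mg iron (running total 3.1 mg).
Take 3 servings of orange: uses 3 g fat, +0.9 mg iron (running total 4.0 mg).
Take 3 servings of sunflower seeds: uses 51 g fat, +6.0 mg iron (running total 10.0 mg).
Greedy by best ratio exhausts the fat allowance optimally: 10.0 mg.

10.0 mg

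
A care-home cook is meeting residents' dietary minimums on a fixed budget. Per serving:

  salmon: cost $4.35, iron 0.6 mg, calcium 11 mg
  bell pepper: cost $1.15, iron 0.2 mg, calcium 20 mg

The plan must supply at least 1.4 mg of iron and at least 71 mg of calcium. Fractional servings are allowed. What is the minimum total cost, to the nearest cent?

The cheapest plan sits at a corner of the feasible region — with two constraints it uses at most two foods.
salmon only: max(1.4/0.6, 71/11) = 6.455 servings → $28.08.
bell pepper only: max(1.4/0.2, 71/20) = 7 servings → $8.05.
salmon + bell pepper with both tight: 1.408 servings and 2.776 servings → $9.32.
The minimum over all feasible corners is $8.05.

$8.05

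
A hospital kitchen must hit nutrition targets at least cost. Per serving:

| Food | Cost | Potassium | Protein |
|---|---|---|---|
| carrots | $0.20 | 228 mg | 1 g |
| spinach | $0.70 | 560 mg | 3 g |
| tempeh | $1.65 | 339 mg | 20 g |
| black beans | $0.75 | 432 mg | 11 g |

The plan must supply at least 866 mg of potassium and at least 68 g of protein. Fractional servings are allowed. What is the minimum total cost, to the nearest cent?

$4.64

Check every corner: each single food scaled to meet both minima, and each pair solved so both constraints bind.
carrots only: max(866/228, 68/1) = 68 servings → $13.60.
spinach only: max(866/560, 68/3) = 22.67 servings → $15.87.
tempeh only: max(866/339, 68/20) = 3.4 servings → $5.61.
black beans only: max(866/432, 68/11) = 6.182 servings → $4.64.
carrots + spinach: intersection lies outside the first quadrant.
carrots + tempeh with both targets exact would need a negative amount; discard.
carrots + black beans: intersection lies outside the first quadrant.
spinach + tempeh: the both-tight solution has a negative serving — not a feasible corner.
spinach + black beans with both targets exact would need a negative amount; discard.
tempeh + black beans with both targets exact would need a negative amount; discard.
The minimum over all feasible corners is $4.64.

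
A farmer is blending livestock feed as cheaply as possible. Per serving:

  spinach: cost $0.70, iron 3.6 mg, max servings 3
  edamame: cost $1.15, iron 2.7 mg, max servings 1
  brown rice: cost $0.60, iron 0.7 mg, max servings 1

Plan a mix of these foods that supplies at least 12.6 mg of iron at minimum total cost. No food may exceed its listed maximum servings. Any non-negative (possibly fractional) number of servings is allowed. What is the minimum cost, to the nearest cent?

Cost per mg of iron: spinach $0.1944, edamame $0.4259, brown rice $0.8571.
Take 3 servings of spinach: +10.8 mg iron for $2.10 (total $2.10, still need 1.8 mg).
Take 0.6667 servings of edamame: +1.8 mg iron for $0.77 (total $2.87, still need 0.0 mg).
Greedy by cheapest-per-mg is optimal for a single linear constraint, so the minimum cost is $2.87.

$2.87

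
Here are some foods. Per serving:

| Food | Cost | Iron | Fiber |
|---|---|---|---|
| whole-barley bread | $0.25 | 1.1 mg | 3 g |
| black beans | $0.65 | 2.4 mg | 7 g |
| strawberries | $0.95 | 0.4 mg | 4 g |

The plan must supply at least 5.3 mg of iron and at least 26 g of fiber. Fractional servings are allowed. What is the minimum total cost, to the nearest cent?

whole-barley bread only: max(5.3/1.1, 26/3) = 8.667 servings → $2.17.
black beans only: max(5.3/2.4, 26/7) = 3.714 servings → $2.41.
strawberries only: max(5.3/0.4, 26/4) = 13.25 servings → $12.59.
whole-barley bread + black beans: intersection lies outside the first quadrant.
whole-barley bread + strawberries with both tight: 3.375 servings and 3.969 servings → $4.61.
black beans + strawberries with both tight: 1.588 servings and 3.721 servings → $4.57.
Cheapest feasible corner: $2.17.

$2.17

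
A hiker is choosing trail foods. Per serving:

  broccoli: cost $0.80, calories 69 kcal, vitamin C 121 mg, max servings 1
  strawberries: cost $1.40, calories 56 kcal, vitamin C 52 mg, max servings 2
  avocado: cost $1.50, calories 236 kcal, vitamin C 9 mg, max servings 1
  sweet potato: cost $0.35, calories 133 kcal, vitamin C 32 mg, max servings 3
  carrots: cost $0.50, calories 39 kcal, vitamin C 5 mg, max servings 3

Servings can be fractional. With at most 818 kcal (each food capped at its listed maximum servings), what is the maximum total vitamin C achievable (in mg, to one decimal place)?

340.6 mg

Vitamin C per kcal: broccoli 1.754, strawberries 0.9286, sweet potato 0.2406, carrots 0.1282, avocado 0.03814.
Take 1 serving of broccoli: uses 69 kcal, +121.0 mg vitamin C (running total 121.0 mg).
Take 2 servings of strawberries: uses 112 kcal, +104.0 mg vitamin C (running total 225.0 mg).
Take 3 servings of sweet potato: uses 399 kcal, +96.0 mg vitamin C (running total 321.0 mg).
Take 3 servings of carrots: uses 117 kcal, +15.0 mg vitamin C (running total 336.0 mg).
Take 0.5127 servings of avocado: uses 121 kcal, +4.6 mg vitamin C (running total 340.6 mg).
Greedy by best ratio exhausts the calories allowance optimally: 340.6 mg.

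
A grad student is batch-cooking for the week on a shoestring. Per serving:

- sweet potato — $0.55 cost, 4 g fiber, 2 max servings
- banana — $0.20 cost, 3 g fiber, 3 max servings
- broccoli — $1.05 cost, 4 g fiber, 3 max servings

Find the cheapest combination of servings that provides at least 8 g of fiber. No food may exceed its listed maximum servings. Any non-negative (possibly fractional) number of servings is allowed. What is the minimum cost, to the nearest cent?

$0.53

Cost per g of fiber: banana $0.0667, sweet potato $0.1375, broccoli $0.2625.
Take 2.667 servings of banana: +8.0 g fiber for $0.53 (total $0.53, still need 0.0 g).
Greedy by cheapest-per-g is optimal for a single linear constraint, so the minimum cost is $0.53.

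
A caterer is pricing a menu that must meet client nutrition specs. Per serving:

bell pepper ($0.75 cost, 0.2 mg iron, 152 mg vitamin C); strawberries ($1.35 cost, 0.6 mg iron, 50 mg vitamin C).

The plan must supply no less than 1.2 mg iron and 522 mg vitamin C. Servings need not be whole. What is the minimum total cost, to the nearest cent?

$3.64

Compare the cost at each extreme point of the feasible region.
bell pepper only: max(1.2/0.2, 522/152) = 6 servings → $4.50.
strawberries only: max(1.2/0.6, 522/50) = 10.44 servings → $14.09.
bell pepper + strawberries with both tight: 3.118 servings and 0.9606 servings → $3.64.
So the least-cost plan costs $3.64.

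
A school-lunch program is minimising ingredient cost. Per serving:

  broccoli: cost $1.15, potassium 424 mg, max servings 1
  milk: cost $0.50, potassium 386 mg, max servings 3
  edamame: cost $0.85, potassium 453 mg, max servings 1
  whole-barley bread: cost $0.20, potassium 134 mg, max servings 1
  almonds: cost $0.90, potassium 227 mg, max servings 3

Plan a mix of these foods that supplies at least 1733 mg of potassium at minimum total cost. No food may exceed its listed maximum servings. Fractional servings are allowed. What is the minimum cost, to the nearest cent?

Cost per mg of potassium: milk $0.0013, whole-barley bread $0.0015, edamame $0.0019, broccoli $0.0027, almonds $0.0040.
Take 3 servings of milk: +1158.0 mg potassium for $1.50 (total $1.50, still need 575.0 mg).
Take 1 serving of whole-barley bread: +134.0 mg potassium for $0.20 (total $1.70, still need 441.0 mg).
Take 0.9735 servings of edamame: +441.0 mg potassium for $0.83 (total $2.53, still need 0.0 mg).
Filling from the cheapest source first is optimal under one linear minimum: $2.53.

$2.53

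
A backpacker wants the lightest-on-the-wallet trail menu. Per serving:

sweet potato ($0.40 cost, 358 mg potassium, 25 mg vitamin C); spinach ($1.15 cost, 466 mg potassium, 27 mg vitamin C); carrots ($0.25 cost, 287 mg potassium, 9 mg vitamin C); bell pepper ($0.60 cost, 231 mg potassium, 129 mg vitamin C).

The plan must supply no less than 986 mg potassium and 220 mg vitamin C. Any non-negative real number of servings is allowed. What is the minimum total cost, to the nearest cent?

Minimising a linear cost over {potassium ≥ 986, vitamin C ≥ 220, servings ≥ 0} — the optimum is at a vertex, using one or two foods.
sweet potato only: max(986/358, 220/25) = 8.8 servings → $3.52.
spinach only: max(986/466, 220/27) = 8.148 servings → $9.37.
carrots only: max(986/287, 220/9) = 24.44 servings → $6.11.
bell pepper only: max(986/231, 220/129) = 4.268 servings → $2.56.
sweet potato + spinach: the both-tight solution has a negative serving — not a feasible corner.
sweet potato + carrots: the both-tight solution has a negative serving — not a feasible corner.
sweet potato + bell pepper with both tight: 1.89 servings and 1.339 servings → $1.56.
spinach + carrots: intersection lies outside the first quadrant.
spinach + bell pepper with both tight: 1.418 servings and 1.409 servings → $2.48.
carrots + bell pepper with both tight: 2.186 servings and 1.553 servings → $1.48.
The minimum over all feasible corners is $1.48.

$1.48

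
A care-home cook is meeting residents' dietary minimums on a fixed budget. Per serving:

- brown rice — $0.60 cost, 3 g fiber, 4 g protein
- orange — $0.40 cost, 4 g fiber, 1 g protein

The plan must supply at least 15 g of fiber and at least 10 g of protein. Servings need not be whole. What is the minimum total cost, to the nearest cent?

$2.08

For a min-cost LP with two ≥-constraints, a basic feasible solution has at most two positive variables.
brown rice only: max(15/3, 10/4) = 5 servings → $3.00.
orange only: max(15/4, 10/1) = 10 servings → $4.00.
brown rice + orange with both tight: 1.923 servings and 2.308 servings → $2.08.
The minimum over all feasible corners is $2.08.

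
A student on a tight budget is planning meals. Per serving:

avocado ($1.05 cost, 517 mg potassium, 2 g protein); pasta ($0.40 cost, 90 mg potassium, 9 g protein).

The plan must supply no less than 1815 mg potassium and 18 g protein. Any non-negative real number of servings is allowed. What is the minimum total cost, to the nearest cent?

Check every corner: each single food scaled to meet both minima, and each pair solved so both constraints bind.
avocado only: max(1815/517, 18/2) = 9 servings → $9.45.
pasta only: max(1815/90, 18/9) = 20.17 servings → $8.07.
avocado + pasta with both tight: 3.29 servings and 1.269 servings → $3.96.
The minimum over all feasible corners is $3.96.

$3.96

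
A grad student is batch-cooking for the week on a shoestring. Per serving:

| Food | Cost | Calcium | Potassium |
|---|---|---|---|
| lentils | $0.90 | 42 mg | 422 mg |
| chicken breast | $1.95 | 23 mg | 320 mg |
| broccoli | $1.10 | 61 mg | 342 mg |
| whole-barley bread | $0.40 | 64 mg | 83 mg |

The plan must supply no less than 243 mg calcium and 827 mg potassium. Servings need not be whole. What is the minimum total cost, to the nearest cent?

$2.41

With two linear requirements the optimum uses one or two foods; enumerate the corners.
lentils only: max(243/42, 827/422) = 5.786 servings → $5.21.
chicken breast only: max(243/23, 827/320) = 10.57 servings → $20.60.
broccoli only: max(243/61, 827/342) = 3.984 servings → $4.38.
whole-barley bread only: max(243/64, 827/83) = 9.964 servings → $3.99.
lentils + chicken breast with both targets exact would need a negative amount; discard.
lentils + broccoli: intersection lies outside the first quadrant.
lentils + whole-barley bread with both tight: 1.393 servings and 2.883 servings → $2.41.
chicken breast + broccoli with both targets exact would need a negative amount; discard.
chicken breast + whole-barley bread with both tight: 1.764 servings and 3.163 servings → $4.70.
broccoli + whole-barley bread with both tight: 1.947 servings and 1.941 servings → $2.92.
Cheapest feasible corner: $2.41.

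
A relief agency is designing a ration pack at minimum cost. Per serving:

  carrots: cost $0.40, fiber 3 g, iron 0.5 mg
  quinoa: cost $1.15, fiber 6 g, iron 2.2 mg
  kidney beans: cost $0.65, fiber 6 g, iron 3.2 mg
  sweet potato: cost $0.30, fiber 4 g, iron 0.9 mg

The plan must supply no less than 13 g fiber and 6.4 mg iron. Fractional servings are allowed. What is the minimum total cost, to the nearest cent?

For a min-cost LP with two ≥-constraints, a basic feasible solution has at most two positive variables.
carrots only: max(13/3, 6.4/0.5) = 12.8 servings → $5.12.
quinoa only: max(13/6, 6.4/2.2) = 2.909 servings → $3.35.
kidney beans only: max(13/6, 6.4/3.2) = 2.167 servings → $1.41.
sweet potato only: max(13/4, 6.4/0.9) = 7.111 servings → $2.13.
carrots + quinoa with both targets exact would need a negative amount; discard.
carrots + kidney beans with both tight: 0.4848 servings and 1.924 servings → $1.44.
carrots + sweet potato: intersection lies outside the first quadrant.
quinoa + kidney beans with both tight: 0.5333 servings and 1.633 servings → $1.68.
quinoa + sweet potato with both targets exact would need a negative amount; discard.
kidney beans + sweet potato with both tight: 1.878 servings and 0.4324 servings → $1.35.
Cheapest feasible corner: $1.35.

$1.35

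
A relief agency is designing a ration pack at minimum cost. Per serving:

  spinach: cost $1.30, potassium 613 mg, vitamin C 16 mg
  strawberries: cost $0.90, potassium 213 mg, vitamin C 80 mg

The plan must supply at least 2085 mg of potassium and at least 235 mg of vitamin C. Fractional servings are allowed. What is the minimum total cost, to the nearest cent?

For a min-cost LP with two ≥-constraints, a basic feasible solution has at most two positive variables.
spinach only: max(2085/613, 235/16) = 14.69 servings → $19.09.
strawberries only: max(2085/213, 235/80) = 9.789 servings → $8.81.
spinach + strawberries with both tight: 2.558 servings and 2.426 servings → $5.51.
So the least-cost plan costs $5.51.

$5.51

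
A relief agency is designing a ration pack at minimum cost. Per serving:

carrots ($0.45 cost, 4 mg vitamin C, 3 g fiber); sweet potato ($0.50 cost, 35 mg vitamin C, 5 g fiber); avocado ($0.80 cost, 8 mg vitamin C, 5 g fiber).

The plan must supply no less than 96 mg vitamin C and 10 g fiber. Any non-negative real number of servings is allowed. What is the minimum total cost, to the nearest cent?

$1.37

An LP optimum is at a vertex; with two nutrient constraints at most two foods are used. Check each candidate.
carrots only: max(96/4, 10/3) = 24 servings → $10.80.
sweet potato only: max(96/35, 10/5) = 2.743 servings → $1.37.
avocado only: max(96/8, 10/5) = 12 servings → $9.60.
carrots + sweet potato with both targets exact would need a negative amount; discard.
carrots + avocado: the both-tight solution has a negative serving — not a feasible corner.
sweet potato + avocado: intersection lies outside the first quadrant.
So the least-cost plan costs $1.37.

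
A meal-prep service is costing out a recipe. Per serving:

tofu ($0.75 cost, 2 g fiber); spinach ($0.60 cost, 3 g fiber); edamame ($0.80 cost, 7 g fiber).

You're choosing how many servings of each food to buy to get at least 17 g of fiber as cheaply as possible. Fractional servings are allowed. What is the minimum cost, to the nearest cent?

Cost per g of fiber: edamame $0.1143, spinach $0.2000, tofu $0.3750.
With no serving limits, use only edamame: 17 g / 7 g = 2.429 servings × $0.80 = $1.94.

$1.94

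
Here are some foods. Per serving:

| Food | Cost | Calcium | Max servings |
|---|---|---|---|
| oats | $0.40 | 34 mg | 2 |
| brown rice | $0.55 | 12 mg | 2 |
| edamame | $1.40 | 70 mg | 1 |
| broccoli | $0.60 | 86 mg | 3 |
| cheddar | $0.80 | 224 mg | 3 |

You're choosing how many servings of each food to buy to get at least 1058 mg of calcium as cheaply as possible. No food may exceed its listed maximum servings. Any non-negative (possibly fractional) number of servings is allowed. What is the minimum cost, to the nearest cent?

$6.20

Cost per mg of calcium: cheddar $0.0036, broccoli $0.0070, oats $0.0118, edamame $0.0200, brown rice $0.0458.
Take 3 servings of cheddar: +672.0 mg calcium for $2.40 (total $2.40, still need 386.0 mg).
Take 3 servings of broccoli: +258.0 mg calcium for $1.80 (total $4.20, still need 128.0 mg).
Take 2 servings of oats: +68.0 mg calcium for $0.80 (total $5.00, still need 60.0 mg).
Take 0.8571 servings of edamame: +60.0 mg calcium for $1.20 (total $6.20, still need 0.0 mg).
Greedy by cheapest-per-mg is optimal for a single linear constraint, so the minimum cost is $6.20.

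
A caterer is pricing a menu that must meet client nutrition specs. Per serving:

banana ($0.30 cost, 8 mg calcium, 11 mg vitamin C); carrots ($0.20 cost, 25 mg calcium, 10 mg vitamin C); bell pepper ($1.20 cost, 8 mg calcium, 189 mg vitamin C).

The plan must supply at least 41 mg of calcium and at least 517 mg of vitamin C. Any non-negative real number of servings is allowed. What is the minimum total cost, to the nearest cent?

banana only: max(41/8, 517/11) = 47 servings → $14.10.
carrots only: max(41/25, 517/10) = 51.7 servings → $10.34.
bell pepper only: max(41/8, 517/189) = 5.125 servings → $6.15.
banana + carrots: intersection lies outside the first quadrant.
banana + bell pepper with both tight: 2.537 servings and 2.588 servings → $3.87.
carrots + bell pepper with both tight: 0.7778 servings and 2.694 servings → $3.39.
The minimum over all feasible corners is $3.39.

$3.39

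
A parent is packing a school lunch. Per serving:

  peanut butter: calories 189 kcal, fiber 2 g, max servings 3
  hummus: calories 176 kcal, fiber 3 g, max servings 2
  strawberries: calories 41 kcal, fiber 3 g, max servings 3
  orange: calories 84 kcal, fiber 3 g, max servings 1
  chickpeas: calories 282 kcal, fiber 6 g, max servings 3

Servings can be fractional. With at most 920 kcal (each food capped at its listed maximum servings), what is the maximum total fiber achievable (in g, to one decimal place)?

Fiber per kcal: strawberries 0.07317, orange 0.03571, chickpeas 0.02128, hummus 0.01705, peanut butter 0.01058.
Take 3 servings of strawberries: uses 123 kcal, +9.0 g fiber (running total 9.0 g).
Take 1 serving of orange: uses 84 kcal, +3.0 g fiber (running total 12.0 g).
Take 2.528 servings of chickpeas: uses 713 kcal, +15.2 g fiber (running total 27.2 g).
Greedy by best ratio exhausts the calories allowance optimally: 27.2 g.

27.2 g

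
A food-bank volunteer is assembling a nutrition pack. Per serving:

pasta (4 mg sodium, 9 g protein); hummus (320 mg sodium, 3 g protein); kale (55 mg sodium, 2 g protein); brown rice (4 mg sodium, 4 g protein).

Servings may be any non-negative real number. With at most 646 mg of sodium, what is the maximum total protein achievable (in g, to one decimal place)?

1453.5 g

Protein per mg sodium: pasta 2.25, brown rice 1, kale 0.03636, hummus 0.009375.
With no serving limits, spend the whole sodium allowance on pasta: 646 mg / 4 mg × 9 g = 1453.5 g.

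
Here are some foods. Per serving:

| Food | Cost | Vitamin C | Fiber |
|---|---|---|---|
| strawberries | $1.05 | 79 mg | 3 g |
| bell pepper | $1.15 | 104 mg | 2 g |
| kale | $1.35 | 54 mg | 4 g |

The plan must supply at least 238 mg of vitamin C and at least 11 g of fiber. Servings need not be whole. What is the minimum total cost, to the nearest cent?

$3.80

A basic optimal solution has at most two foods positive. Try each food alone and each pair with both targets met exactly.
strawberries only: max(238/79, 11/3) = 3.667 servings → $3.85.
bell pepper only: max(238/104, 11/2) = 5.5 servings → $6.33.
kale only: max(238/54, 11/4) = 4.407 servings → $5.95.
strawberries + bell pepper: the both-tight solution has a negative serving — not a feasible corner.
strawberries + kale with both tight: 2.325 servings and 1.006 servings → $3.80.
bell pepper + kale with both tight: 1.162 servings and 2.169 servings → $4.26.
The minimum over all feasible corners is $3.80.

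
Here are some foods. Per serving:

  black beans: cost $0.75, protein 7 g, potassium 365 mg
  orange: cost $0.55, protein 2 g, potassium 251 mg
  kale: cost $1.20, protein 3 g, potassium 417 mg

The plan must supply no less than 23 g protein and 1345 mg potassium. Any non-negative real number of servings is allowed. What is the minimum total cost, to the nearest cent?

$2.76

This is a tiny linear program; its minimum lies at a vertex of the feasible set. List the vertices and price them.
black beans only: max(23/7, 1345/365) = 3.685 servings → $2.76.
orange only: max(23/2, 1345/251) = 11.5 servings → $6.33.
kale only: max(23/3, 1345/417) = 7.667 servings → $9.20.
black beans + orange with both tight: 3.002 servings and 0.9932 servings → $2.80.
black beans + kale with both tight: 3.046 servings and 0.5592 servings → $2.96.
orange + kale with both targets exact would need a negative amount; discard.
So the least-cost plan costs $2.76.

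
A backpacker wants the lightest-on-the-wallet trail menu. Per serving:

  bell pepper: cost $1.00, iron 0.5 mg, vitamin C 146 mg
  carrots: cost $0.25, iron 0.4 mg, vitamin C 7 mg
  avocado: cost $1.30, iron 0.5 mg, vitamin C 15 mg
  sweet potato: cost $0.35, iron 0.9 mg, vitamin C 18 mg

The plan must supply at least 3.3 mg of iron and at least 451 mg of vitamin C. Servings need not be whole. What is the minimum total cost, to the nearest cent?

$3.56

Two binding constraints pin down two serving amounts, so the optimal mix uses at most two foods. The candidates are each food alone (scaled to the tighter of iron/vitamin C) and each pair with both constraints tight.
bell pepper only: max(3.3/0.5, 451/146) = 6.6 servings → $6.60.
carrots only: max(3.3/0.4, 451/7) = 64.43 servings → $16.11.
avocado only: max(3.3/0.5, 451/15) = 30.07 servings → $39.09.
sweet potato only: max(3.3/0.9, 451/18) = 25.06 servings → $8.77.
bell pepper + carrots with both tight: 2.865 servings and 4.668 servings → $4.03.
bell pepper + avocado with both tight: 2.687 servings and 3.913 servings → $7.77.
bell pepper + sweet potato with both tight: 2.831 servings and 2.094 servings → $3.56.
carrots + avocado: intersection lies outside the first quadrant.
carrots + sweet potato with both targets exact would need a negative amount; discard.
avocado + sweet potato: the both-tight solution has a negative serving — not a feasible corner.
Cheapest feasible corner: $3.56.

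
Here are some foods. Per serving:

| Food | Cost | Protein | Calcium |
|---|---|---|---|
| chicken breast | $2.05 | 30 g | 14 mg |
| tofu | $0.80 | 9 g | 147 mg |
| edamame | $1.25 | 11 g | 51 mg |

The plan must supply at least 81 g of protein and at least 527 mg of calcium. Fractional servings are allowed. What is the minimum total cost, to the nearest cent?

Two binding constraints pin down two serving amounts, so the optimal mix uses at most two foods. The candidates are each food alone (scaled to the tighter of protein/calcium) and each pair with both constraints tight.
chicken breast only: max(81/30, 527/14) = 37.64 servings → $77.17.
tofu only: max(81/9, 527/147) = 9 servings → $7.20.
edamame only: max(81/11, 527/51) = 10.33 servings → $12.92.
chicken breast + tofu with both tight: 1.672 servings and 3.426 servings → $6.17.
chicken breast + edamame: intersection lies outside the first quadrant.
tofu + edamame with both tight: 1.439 servings and 6.187 servings → $8.88.
Cheapest feasible corner: $6.17.

$6.17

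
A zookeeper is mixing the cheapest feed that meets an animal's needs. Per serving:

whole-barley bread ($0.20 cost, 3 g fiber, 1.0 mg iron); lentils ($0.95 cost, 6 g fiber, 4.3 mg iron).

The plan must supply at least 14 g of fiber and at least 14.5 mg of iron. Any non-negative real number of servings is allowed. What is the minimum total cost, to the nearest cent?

Check every corner: each single food scaled to meet both minima, and each pair solved so both constraints bind.
whole-barley bread only: max(14/3, 14.5/1.0) = 14.5 servings → $2.90.
lentils only: max(14/6, 14.5/4.3) = 3.372 servings → $3.20.
whole-barley bread + lentils: intersection lies outside the first quadrant.
The minimum over all feasible corners is $2.90.

$2.90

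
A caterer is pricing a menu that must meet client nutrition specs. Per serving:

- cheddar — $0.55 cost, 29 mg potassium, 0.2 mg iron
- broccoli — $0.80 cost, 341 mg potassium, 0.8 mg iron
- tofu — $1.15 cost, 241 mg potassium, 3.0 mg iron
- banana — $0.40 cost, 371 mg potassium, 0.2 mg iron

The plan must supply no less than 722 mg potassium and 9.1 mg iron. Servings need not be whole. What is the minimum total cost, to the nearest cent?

At the optimum either one food covers both requirements or two foods hit both targets exactly; no other combination can be cheaper.
cheddar only: max(722/29, 9.1/0.2) = 45.5 servings → $25.02.
broccoli only: max(722/341, 9.1/0.8) = 11.38 servings → $9.10.
tofu only: max(722/241, 9.1/3.0) = 3.033 servings → $3.49.
banana only: max(722/371, 9.1/0.2) = 45.5 servings → $18.20.
cheddar + broccoli with both targets exact would need a negative amount; discard.
cheddar + tofu with both targets exact would need a negative amount; discard.
cheddar + banana: the both-tight solution has a negative serving — not a feasible corner.
broccoli + tofu with both targets exact would need a negative amount; discard.
broccoli + banana: the both-tight solution has a negative serving — not a feasible corner.
tofu + banana with both targets exact would need a negative amount; discard.
Cheapest feasible corner: $3.49.

$3.49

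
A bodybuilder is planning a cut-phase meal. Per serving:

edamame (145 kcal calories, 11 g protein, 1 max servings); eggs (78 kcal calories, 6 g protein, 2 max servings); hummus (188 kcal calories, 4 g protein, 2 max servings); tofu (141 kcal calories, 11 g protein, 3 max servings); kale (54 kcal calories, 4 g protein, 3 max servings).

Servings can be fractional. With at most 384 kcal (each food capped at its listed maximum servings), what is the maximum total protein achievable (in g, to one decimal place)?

Protein per kcal: tofu 0.07801, eggs 0.07692, edamame 0.07586, kale 0.07407, hummus 0.02128.
Take 2.723 servings of tofu: uses 384 kcal, +30.0 g protein (running total 30.0 g).
Greedy by best ratio exhausts the calories allowance optimally: 30.0 g.

30.0 g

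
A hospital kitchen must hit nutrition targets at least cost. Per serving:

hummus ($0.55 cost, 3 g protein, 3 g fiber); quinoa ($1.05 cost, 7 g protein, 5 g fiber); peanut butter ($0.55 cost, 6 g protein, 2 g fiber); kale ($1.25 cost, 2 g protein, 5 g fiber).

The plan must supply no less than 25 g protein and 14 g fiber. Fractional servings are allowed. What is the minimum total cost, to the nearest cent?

$3.07

Minimising a linear cost over {protein ≥ 25, fiber ≥ 14, servings ≥ 0} — the optimum is at a vertex, using one or two foods.
hummus only: max(25/3, 14/3) = 8.333 servings → $4.58.
quinoa only: max(25/7, 14/5) = 3.571 servings → $3.75.
peanut butter only: max(25/6, 14/2) = 7 servings → $3.85.
kale only: max(25/2, 14/5) = 12.5 servings → $15.62.
hummus + quinoa with both targets exact would need a negative amount; discard.
hummus + peanut butter with both tight: 2.833 servings and 2.75 servings → $3.07.
hummus + kale: the both-tight solution has a negative serving — not a feasible corner.
quinoa + peanut butter with both tight: 2.125 servings and 1.688 servings → $3.16.
quinoa + kale: the both-tight solution has a negative serving — not a feasible corner.
peanut butter + kale with both tight: 3.731 servings and 1.308 servings → $3.69.
The minimum over all feasible corners is $3.07.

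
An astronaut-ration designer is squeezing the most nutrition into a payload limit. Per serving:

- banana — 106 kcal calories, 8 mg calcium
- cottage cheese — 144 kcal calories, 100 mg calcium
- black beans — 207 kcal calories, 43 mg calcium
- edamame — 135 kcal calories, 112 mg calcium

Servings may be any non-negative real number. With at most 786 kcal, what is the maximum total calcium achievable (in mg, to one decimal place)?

Calcium per kcal: edamame 0.8296, cottage cheese 0.6944, black beans 0.2077, banana 0.07547.
With no serving limits, spend the whole calories allowance on edamame: 786 kcal / 135 kcal × 112 mg = 652.1 mg.

652.1 mg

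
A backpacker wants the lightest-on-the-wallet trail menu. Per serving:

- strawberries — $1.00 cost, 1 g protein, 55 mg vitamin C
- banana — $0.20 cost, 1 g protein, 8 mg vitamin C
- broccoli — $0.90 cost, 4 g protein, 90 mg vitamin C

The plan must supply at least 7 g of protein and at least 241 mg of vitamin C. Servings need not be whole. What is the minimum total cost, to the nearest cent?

Minimising a linear cost over {protein ≥ 7, vitamin C ≥ 241, servings ≥ 0} — the optimum is at a vertex, using one or two foods.
strawberries only: max(7/1, 241/55) = 7 servings → $7.00.
banana only: max(7/1, 241/8) = 30.12 servings → $6.03.
broccoli only: max(7/4, 241/90) = 2.678 servings → $2.41.
strawberries + banana with both tight: 3.936 servings and 3.064 servings → $4.55.
strawberries + broccoli with both tight: 2.569 servings and 1.108 servings → $3.57.
banana + broccoli with both targets exact would need a negative amount; discard.
So the least-cost plan costs $2.41.

$2.41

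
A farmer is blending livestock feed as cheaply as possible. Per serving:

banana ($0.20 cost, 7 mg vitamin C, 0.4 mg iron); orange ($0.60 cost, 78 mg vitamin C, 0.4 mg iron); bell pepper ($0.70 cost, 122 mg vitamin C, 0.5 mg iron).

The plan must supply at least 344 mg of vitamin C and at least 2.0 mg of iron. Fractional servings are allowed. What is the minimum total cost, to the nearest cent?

Compare the cost at each extreme point of the feasible region.
banana only: max(344/7, 2.0/0.4) = 49.14 servings → $9.83.
orange only: max(344/78, 2.0/0.4) = 5 servings → $3.00.
bell pepper only: max(344/122, 2.0/0.5) = 4 servings → $2.80.
banana + orange with both tight: 0.6479 servings and 4.352 servings → $2.74.
banana + bell pepper with both tight: 1.589 servings and 2.728 servings → $2.23.
orange + bell pepper with both targets exact would need a negative amount; discard.
The minimum over all feasible corners is $2.23.

$2.23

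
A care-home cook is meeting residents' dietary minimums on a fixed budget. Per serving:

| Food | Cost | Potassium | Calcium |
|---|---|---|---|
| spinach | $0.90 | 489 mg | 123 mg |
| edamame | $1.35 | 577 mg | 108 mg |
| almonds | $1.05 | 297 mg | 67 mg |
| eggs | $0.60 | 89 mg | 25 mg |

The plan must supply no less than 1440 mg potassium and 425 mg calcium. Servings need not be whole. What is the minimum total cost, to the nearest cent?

Compare the cost at each extreme point of the feasible region.
spinach only: max(1440/489, 425/123) = 3.455 servings → $3.11.
edamame only: max(1440/577, 425/108) = 3.935 servings → $5.31.
almonds only: max(1440/297, 425/67) = 6.343 servings → $6.66.
eggs only: max(1440/89, 425/25) = 17 servings → $10.20.
spinach + edamame: intersection lies outside the first quadrant.
spinach + almonds: intersection lies outside the first quadrant.
spinach + eggs: the both-tight solution has a negative serving — not a feasible corner.
edamame + almonds: the both-tight solution has a negative serving — not a feasible corner.
edamame + eggs: intersection lies outside the first quadrant.
almonds + eggs: intersection lies outside the first quadrant.
Cheapest feasible corner: $3.11.

$3.11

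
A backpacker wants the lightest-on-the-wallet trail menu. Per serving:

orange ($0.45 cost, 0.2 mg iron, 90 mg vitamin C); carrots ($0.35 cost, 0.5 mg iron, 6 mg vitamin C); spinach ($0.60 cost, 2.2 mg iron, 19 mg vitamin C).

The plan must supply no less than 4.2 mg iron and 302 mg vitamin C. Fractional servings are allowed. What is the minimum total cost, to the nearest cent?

$2.34

The cheapest plan sits at a corner of the feasible region — with two constraints it uses at most two foods.
orange only: max(4.2/0.2, 302/90) = 21 servings → $9.45.
carrots only: max(4.2/0.5, 302/6) = 50.33 servings → $17.62.
spinach only: max(4.2/2.2, 302/19) = 15.89 servings → $9.54.
orange + carrots with both tight: 2.872 servings and 7.251 servings → $3.83.
orange + spinach with both tight: 3.01 servings and 1.635 servings → $2.34.
carrots + spinach: intersection lies outside the first quadrant.
So the least-cost plan costs $2.34.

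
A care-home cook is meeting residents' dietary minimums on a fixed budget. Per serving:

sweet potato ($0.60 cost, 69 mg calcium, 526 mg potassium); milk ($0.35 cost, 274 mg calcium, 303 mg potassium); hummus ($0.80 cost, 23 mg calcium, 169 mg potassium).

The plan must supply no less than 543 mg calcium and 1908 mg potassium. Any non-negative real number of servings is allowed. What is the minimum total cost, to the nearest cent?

The cheapest plan sits at a corner of the feasible region — with two constraints it uses at most two foods.
sweet potato only: max(543/69, 1908/526) = 7.87 servings → $4.72.
milk only: max(543/274, 1908/303) = 6.297 servings → $2.20.
hummus only: max(543/23, 1908/169) = 23.61 servings → $18.89.
sweet potato + milk with both tight: 2.908 servings and 1.25 servings → $2.18.
sweet potato + hummus: the both-tight solution has a negative serving — not a feasible corner.
milk + hummus with both tight: 1.217 servings and 9.108 servings → $7.71.
So the least-cost plan costs $2.18.

$2.18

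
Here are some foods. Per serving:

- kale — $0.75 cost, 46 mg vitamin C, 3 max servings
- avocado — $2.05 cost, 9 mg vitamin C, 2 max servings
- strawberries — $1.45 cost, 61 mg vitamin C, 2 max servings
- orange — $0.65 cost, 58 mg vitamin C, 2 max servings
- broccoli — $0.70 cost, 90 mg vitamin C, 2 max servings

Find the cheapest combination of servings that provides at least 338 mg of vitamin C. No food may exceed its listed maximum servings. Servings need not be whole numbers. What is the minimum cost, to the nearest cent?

$3.38

Cost per mg of vitamin C: broccoli $0.0078, orange $0.0112, kale $0.0163, strawberries $0.0238, avocado $0.2278.
Take 2 servings of broccoli: +180.0 mg vitamin C for $1.40 (total $1.40, still need 158.0 mg).
Take 2 servings of orange: +116.0 mg vitamin C for $1.30 (total $2.70, still need 42.0 mg).
Take 0.913 servings of kale: +42.0 mg vitamin C for $0.68 (total $3.38, still need 0.0 mg).
Greedy by cheapest-per-mg is optimal for a single linear constraint, so the minimum cost is $3.38.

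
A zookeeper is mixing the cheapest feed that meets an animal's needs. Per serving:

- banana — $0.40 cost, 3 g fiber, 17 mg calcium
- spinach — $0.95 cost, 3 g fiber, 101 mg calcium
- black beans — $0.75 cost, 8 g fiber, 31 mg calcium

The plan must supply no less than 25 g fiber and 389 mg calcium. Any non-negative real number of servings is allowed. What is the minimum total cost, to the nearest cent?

Check every corner: each single food scaled to meet both minima, and each pair solved so both constraints bind.
banana only: max(25/3, 389/17) = 22.88 servings → $9.15.
spinach only: max(25/3, 389/101) = 8.333 servings → $7.92.
black beans only: max(25/8, 389/31) = 12.55 servings → $9.41.
banana + spinach with both tight: 5.389 servings and 2.944 servings → $4.95.
banana + black beans with both targets exact would need a negative amount; discard.
spinach + black beans with both tight: 3.269 servings and 1.899 servings → $4.53.
Cheapest feasible corner: $4.53.

$4.53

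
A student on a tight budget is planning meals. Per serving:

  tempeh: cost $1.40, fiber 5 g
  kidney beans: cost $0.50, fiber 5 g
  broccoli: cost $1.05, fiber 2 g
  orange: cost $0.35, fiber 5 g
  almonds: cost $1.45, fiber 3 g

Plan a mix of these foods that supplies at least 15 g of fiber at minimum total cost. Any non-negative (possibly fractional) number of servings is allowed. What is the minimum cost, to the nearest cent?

$1.05

Cost per g of fiber: orange $0.0700, kidney beans $0.1000, tempeh $0.2800, almonds $0.4833, broccoli $0.5250.
With no serving limits, use only orange: 15 g / 5 g = 3 servings × $0.35 = $1.05.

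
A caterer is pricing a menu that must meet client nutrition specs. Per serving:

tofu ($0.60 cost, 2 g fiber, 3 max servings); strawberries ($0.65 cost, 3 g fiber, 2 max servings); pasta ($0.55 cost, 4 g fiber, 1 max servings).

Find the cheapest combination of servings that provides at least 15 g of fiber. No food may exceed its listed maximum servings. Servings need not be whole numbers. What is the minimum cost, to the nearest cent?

$3.35

Cost per g of fiber: pasta $0.1375, strawberries $0.2167, tofu $0.3000.
Take 1 serving of pasta: +4.0 g fiber for $0.55 (total $0.55, still need 11.0 g).
Take 2 servings of strawberries: +6.0 g fiber for $1.30 (total $1.85, still need 5.0 g).
Take 2.5 servings of tofu: +5.0 g fiber for $1.50 (total $3.35, still need 0.0 g).
Filling from the cheapest source first is optimal under one linear minimum: $3.35.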